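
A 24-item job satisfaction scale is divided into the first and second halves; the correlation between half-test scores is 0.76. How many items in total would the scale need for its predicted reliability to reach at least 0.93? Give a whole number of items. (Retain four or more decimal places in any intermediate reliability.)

51

Corrected full-test reliability: r_full = 2 × 0.76 / (1 + 0.76) ≈ 0.8636
n = r_tgt(1 − r_full) / [r_full(1 − r_tgt)] = 0.93 × 0.1364 / (0.8636 × 0.07) ≈ 2.0984
Required items = 2.0984 × 24 = 50.36, so 51 items.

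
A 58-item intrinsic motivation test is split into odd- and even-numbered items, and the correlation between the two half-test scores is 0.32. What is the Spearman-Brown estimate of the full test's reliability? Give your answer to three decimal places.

r_full = 2(0.32) / (1 + 0.32)
       = 0.6400 / 1.3200 = 0.4848

0.485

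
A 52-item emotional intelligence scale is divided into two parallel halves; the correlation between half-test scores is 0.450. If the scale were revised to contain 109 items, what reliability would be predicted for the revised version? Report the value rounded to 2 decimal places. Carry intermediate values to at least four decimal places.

0.77

First correct the split-half correlation to full-test reliability: r_full = 2 × 0.450 / (1 + 0.450) ≈ 0.6207
Length factor from 52 to 109 items: n = 109/52 = 2.0962
r_new = n·r_full / (1 + (n − 1)·r_full) = 1.3011 / 1.6804 ≈ 0.7743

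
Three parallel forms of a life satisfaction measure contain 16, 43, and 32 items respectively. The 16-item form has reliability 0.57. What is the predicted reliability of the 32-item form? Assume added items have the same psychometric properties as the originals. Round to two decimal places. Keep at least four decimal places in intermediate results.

Only the ratio of lengths matters: n = 32/16 = 2.0000
r_{32} = n·r / (1 + (n − 1)·r) = 1.1400 / 1.5700 ≈ 0.7261

0.73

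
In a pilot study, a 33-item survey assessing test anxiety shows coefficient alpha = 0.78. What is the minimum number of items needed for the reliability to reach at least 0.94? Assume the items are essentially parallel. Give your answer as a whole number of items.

146

Spearman-Brown solved for the length factor n:
n = r*(1 − r) / [ r (1 − r*) ]
n = 0.94 × (1 − 0.78) / [ 0.78 × (1 − 0.94) ]
n = 0.2068 / 0.0468 ≈ 4.4188
4.4188 × 33 = 145.82 → 146 items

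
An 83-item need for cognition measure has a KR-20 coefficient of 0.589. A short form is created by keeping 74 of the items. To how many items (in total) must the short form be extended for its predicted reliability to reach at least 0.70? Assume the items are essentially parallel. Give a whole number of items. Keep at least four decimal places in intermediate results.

136

Short-form reliability: n = 74/83 = 0.8916; r_74 = n·r/(1+(n−1)r) ≈ 0.5610
Length factor from the short form to reach 0.70: n' = 0.70(1 − 0.5610) / [0.5610(1 − 0.70)] ≈ 1.8259
Total items = 1.8259 × 74 = 135.12, rounded up to 136.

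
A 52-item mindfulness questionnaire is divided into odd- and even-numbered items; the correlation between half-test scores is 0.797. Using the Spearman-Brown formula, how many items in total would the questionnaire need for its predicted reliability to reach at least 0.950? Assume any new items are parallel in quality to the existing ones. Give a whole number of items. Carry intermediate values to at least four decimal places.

Corrected full-test reliability: r_full = 2 × 0.797 / (1 + 0.797) ≈ 0.8870
Solve Spearman-Brown for n: n = 0.950(1 − 0.8870) / [0.8870(1 − 0.950)] = 2.4205
Required items = 2.4205 × 52 = 125.87, so 126 items.

126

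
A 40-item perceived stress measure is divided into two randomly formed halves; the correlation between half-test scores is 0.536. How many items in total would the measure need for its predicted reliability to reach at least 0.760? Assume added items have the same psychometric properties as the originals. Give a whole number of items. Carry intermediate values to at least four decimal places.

55

r_full = 2(0.536)/(1 + 0.536) = 0.6979
Solve Spearman-Brown for n: n = 0.760(1 − 0.6979) / [0.6979(1 − 0.760)] = 1.3708
Items = 1.3708 × 40 ≈ 54.83 → 55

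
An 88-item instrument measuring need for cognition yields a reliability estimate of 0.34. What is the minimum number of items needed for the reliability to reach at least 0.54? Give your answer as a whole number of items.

201

Spearman-Brown solved for the length factor n:
n = r_target (1 − r_old) / [ r_old (1 − r_target) ]
n = 0.54(1 − 0.34) / [0.34(1 − 0.54)]
  = 0.3564 / 0.1564 = 2.2788
So the test needs 2.2788 × 88 ≈ 200.53 items; rounding up, 201.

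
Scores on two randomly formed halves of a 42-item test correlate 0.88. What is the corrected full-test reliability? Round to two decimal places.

Each half is half the length of the full test, so the full test is n = 2 times a half.
r_full = 2(0.88) / (1 + 0.88)
       = 1.7600 / 1.8800 = 0.9362

0.94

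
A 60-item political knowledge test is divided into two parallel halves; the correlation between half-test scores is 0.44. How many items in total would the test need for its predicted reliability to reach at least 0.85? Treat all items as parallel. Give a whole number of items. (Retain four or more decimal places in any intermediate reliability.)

217

r_full = 2(0.44)/(1 + 0.44) = 0.6111
n = r_tgt(1 − r_full) / [r_full(1 − r_tgt)] = 0.85 × 0.3889 / (0.6111 × 0.15) ≈ 3.6062
Items = 3.6062 × 60 ≈ 216.37 → 217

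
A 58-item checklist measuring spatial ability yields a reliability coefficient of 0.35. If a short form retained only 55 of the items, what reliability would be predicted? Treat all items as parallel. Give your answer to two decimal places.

n = 55/58 = 0.9483
Apply the Spearman-Brown prophecy formula, r' = nr / [1 + (n − 1)r]:
r_new = 0.9483·0.35 / [1 + (0.9483 − 1)·0.35]
r_new = 0.3319 / 0.9819 ≈ 0.3380

0.34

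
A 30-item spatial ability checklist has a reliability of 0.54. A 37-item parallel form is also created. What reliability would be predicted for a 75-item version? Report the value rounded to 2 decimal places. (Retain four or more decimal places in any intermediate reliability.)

0.75

The 37-item form is not needed; work directly from the 30-item form with n = 75/30 = 2.5000.
r_{75} = n·r / (1 + (n − 1)·r) = 1.3500 / 1.8100 ≈ 0.7459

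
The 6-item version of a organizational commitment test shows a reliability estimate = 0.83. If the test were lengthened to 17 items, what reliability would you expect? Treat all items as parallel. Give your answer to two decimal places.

0.93

Length ratio n = 17/6 = 2.8333
Apply the Spearman-Brown prophecy formula, r' = nr / [1 + (n − 1)r]:
r_new = 2.8333·0.83 / [1 + (2.8333 − 1)·0.83]
r_new = 2.3516 / 2.5216 ≈ 0.9326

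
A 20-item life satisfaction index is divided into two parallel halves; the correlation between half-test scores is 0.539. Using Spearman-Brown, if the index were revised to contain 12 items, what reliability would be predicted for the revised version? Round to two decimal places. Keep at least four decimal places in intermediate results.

0.58

First correct the split-half correlation to full-test reliability: r_full = 2 × 0.539 / (1 + 0.539) ≈ 0.7005
Length factor from 20 to 12 items: n = 12/20 = 0.6000
r_new = n·r_full / (1 + (n − 1)·r_full) = 0.4203 / 0.7198 ≈ 0.5839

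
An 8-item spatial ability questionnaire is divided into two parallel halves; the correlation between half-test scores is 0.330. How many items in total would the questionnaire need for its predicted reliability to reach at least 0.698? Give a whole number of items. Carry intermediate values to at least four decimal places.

19

Corrected full-test reliability: r_full = 2 × 0.330 / (1 + 0.330) ≈ 0.4962
n = r_tgt(1 − r_full) / [r_full(1 − r_tgt)] = 0.698 × 0.5038 / (0.4962 × 0.302) ≈ 2.3467
Required items = 2.3467 × 8 = 18.77, so 19 items.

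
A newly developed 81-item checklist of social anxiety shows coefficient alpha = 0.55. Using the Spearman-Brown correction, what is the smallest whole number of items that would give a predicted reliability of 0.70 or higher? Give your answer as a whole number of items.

Invert Spearman-Brown to solve for n:
n = r_target (1 − r_old) / [ r_old (1 − r_target) ]
n = 0.70(1 − 0.55) / [0.55(1 − 0.70)]
n = 0.3150 / 0.1650 ≈ 1.9091
So the test needs 1.9091 × 81 ≈ 154.64 items; rounding up, 155.

155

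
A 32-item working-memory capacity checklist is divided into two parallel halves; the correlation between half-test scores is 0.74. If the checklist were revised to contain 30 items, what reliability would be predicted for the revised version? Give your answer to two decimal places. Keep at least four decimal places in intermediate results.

Spearman-Brown correction (n = 2): r_full = 2·0.74/(1 + 0.74) = 0.8506
Then adjust to 30 items: n = 30/32 = 0.9375
r_new = n·r_full / (1 + (n − 1)·r_full) = 0.7974 / 0.9468 ≈ 0.8422

0.84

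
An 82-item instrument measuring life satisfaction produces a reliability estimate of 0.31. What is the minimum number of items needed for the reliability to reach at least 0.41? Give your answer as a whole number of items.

127

n = [0.41 × 0.69] / [0.31 × 0.59]
n = 0.2829 / 0.1829 ≈ 1.5467
So the test needs 1.5467 × 82 ≈ 126.83 items; rounding up, 127.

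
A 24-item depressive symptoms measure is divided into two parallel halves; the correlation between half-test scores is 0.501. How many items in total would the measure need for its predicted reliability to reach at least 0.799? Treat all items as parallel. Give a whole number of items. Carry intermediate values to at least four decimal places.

r_full = 2(0.501)/(1 + 0.501) = 0.6676
Solve Spearman-Brown for n: n = 0.799(1 − 0.6676) / [0.6676(1 − 0.799)] = 1.9792
Required items = 1.9792 × 24 = 47.50, so 48 items.

48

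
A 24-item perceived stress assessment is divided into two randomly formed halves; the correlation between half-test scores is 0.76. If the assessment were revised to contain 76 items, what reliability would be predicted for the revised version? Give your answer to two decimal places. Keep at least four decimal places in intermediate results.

First correct the split-half correlation to full-test reliability: r_full = 2 × 0.76 / (1 + 0.76) ≈ 0.8636
Then adjust to 76 items: n = 76/24 = 3.1667
r_new = n·r_full / (1 + (n − 1)·r_full) = 2.7348 / 2.8712 ≈ 0.9525

0.95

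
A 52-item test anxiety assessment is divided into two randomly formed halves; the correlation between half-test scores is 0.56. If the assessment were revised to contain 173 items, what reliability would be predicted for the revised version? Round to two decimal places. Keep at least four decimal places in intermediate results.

0.89

First correct the split-half correlation to full-test reliability: r_full = 2 × 0.56 / (1 + 0.56) ≈ 0.7179
Length factor from 52 to 173 items: n = 173/52 = 3.3269
r_new = n·r_full / (1 + (n − 1)·r_full) = 2.3884 / 2.6705 ≈ 0.8944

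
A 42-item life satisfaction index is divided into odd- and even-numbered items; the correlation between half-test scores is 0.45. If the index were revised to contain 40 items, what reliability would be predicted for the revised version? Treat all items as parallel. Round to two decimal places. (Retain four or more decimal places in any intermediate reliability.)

0.61

First correct the split-half correlation to full-test reliability: r_full = 2 × 0.45 / (1 + 0.45) ≈ 0.6207
Length factor from 42 to 40 items: n = 40/42 = 0.9524
r_new = n·r_full / (1 + (n − 1)·r_full) = 0.5912 / 0.9705 ≈ 0.6092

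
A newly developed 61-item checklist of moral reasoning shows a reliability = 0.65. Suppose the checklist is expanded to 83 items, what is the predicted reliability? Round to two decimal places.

n = 83/61 = 1.3607
Apply the Spearman-Brown prophecy formula, r' = nr / [1 + (n − 1)r]:
r_new = 1.3607·0.65 / [1 + (1.3607 − 1)·0.65]
r_new = 0.8845 / 1.2345 ≈ 0.7165

0.72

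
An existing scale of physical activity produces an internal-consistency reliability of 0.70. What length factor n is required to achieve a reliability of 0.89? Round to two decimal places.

3.47

Spearman-Brown solved for the length factor n:
n = r*(1 − r) / [ r (1 − r*) ]
n = 0.89 × (1 − 0.70) / [ 0.70 × (1 − 0.89) ]
  = 0.2670 / 0.0770 = 3.4675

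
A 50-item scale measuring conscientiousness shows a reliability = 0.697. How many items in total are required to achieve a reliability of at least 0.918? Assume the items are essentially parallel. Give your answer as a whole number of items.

244

Invert Spearman-Brown to solve for n:
n = r*(1 − r) / [ r (1 − r*) ]
n = [0.918 × 0.303] / [0.697 × 0.082]
  = 0.278154 / 0.057154 = 4.8667
4.8667 × 50 = 243.33 → 244 items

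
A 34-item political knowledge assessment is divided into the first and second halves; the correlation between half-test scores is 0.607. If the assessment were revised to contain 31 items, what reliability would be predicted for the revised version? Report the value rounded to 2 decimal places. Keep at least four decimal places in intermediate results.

Full-test reliability from the split-half r: r_full = 2(0.607)/(1 + 0.607) = 0.7554
Length factor from 34 to 31 items: n = 31/34 = 0.9118
r_new = n·r_full / (1 + (n − 1)·r_full) = 0.6888 / 0.9334 ≈ 0.7379

0.74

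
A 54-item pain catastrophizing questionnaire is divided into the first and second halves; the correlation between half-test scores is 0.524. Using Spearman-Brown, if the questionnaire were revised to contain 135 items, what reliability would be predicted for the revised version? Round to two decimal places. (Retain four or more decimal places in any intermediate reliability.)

0.85

First correct the split-half correlation to full-test reliability: r_full = 2 × 0.524 / (1 + 0.524) ≈ 0.6877
Length factor from 54 to 135 items: n = 135/54 = 2.5000
r_new = n·r_full / (1 + (n − 1)·r_full) = 1.7192 / 2.0316 ≈ 0.8462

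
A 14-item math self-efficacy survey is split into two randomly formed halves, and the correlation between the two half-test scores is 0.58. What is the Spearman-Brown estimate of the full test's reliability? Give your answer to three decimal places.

0.734

Apply the Spearman-Brown correction with n = 2:
r_full = 2r_hh / (1 + r_hh) = 2 × 0.58 / (1 + 0.58)
       = 1.1600 / 1.5800 = 0.7342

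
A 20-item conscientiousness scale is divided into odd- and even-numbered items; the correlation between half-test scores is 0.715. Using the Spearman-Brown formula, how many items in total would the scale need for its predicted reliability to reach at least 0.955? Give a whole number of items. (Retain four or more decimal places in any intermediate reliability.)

r_full = 2(0.715)/(1 + 0.715) = 0.8338
Solve Spearman-Brown for n: n = 0.955(1 − 0.8338) / [0.8338(1 − 0.955)] = 4.2302
Items = 4.2302 × 20 ≈ 84.60 → 85

85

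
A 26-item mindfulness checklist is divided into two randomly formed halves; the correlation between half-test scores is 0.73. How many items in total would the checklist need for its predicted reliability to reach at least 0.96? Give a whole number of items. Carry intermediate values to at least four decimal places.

Corrected full-test reliability: r_full = 2 × 0.73 / (1 + 0.73) ≈ 0.8439
Solve Spearman-Brown for n: n = 0.96(1 − 0.8439) / [0.8439(1 − 0.96)] = 4.4394
Required items = 4.4394 × 26 = 115.42, so 116 items.

116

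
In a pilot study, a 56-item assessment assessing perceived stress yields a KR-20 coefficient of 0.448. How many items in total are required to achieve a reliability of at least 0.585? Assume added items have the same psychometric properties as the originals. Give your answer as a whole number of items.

98

n = [0.585 × 0.552] / [0.448 × 0.415]
n = 0.322920 / 0.185920 ≈ 1.7369
So the test needs 1.7369 × 56 ≈ 97.27 items; rounding up, 98.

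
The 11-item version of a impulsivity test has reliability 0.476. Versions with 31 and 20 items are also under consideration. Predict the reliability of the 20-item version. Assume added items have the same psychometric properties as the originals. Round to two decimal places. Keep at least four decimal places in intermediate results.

The 31-item form is not needed; work directly from the 11-item form with n = 20/11 = 1.8182.
r_{20} = n·r / (1 + (n − 1)·r) = 0.8655 / 1.3895 ≈ 0.6229

0.62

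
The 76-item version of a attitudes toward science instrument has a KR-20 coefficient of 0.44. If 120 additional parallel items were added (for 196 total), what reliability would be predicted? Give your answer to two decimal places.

n = 196/76 = 2.5789
Apply the Spearman-Brown prophecy formula, r' = nr / [1 + (n − 1)r]:
r_new = 2.5789·0.44 / [1 + (2.5789 − 1)·0.44]
r_new = 1.1347 / 1.6947 ≈ 0.6696

0.67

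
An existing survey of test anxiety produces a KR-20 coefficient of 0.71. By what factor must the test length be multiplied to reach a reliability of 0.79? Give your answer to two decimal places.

Spearman-Brown solved for the length factor n:
n = r_target (1 − r_old) / [ r_old (1 − r_target) ]
n = 0.79(1 − 0.71) / [0.71(1 − 0.79)]
  = 0.2291 / 0.1491 = 1.5366

1.54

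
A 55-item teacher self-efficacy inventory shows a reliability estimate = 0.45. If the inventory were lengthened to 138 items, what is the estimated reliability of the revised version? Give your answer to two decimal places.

n = 138/55 = 2.5091
By Spearman-Brown, r_new = n r / (1 + (n − 1) r).
r_new = (2.5091 × 0.45) / (1 + (2.5091 − 1) × 0.45)
r_new = 1.1291 / 1.6791 ≈ 0.6724

0.67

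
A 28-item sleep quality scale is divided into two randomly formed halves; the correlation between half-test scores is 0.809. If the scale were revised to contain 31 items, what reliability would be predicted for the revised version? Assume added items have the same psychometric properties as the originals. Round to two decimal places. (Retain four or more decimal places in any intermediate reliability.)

0.90

Spearman-Brown correction (n = 2): r_full = 2·0.809/(1 + 0.809) = 0.8944
Then adjust to 31 items: n = 31/28 = 1.1071
r_new = n·r_full / (1 + (n − 1)·r_full) = 0.9902 / 1.0958 ≈ 0.9036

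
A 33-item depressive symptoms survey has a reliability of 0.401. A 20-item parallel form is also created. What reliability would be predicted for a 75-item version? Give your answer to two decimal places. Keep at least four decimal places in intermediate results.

Only the ratio of lengths matters: n = 75/33 = 2.2727
r_{75} = n·r / (1 + (n − 1)·r) = 0.9114 / 1.5104 ≈ 0.6034

0.60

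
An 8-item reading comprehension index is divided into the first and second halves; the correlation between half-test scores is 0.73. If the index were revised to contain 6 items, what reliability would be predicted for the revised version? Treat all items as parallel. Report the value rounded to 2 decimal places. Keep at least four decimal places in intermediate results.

First correct the split-half correlation to full-test reliability: r_full = 2 × 0.73 / (1 + 0.73) ≈ 0.8439
Then adjust to 6 items: n = 6/8 = 0.7500
r_new = n·r_full / (1 + (n − 1)·r_full) = 0.6329 / 0.7890 ≈ 0.8022

0.80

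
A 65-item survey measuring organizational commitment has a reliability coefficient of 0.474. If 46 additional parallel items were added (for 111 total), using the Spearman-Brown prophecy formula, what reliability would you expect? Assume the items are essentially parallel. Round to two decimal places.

0.61

n = 111/65 = 1.7077
r_new = 1.7077·0.474 / [1 + (1.7077 − 1)·0.474]
r_new = 0.8094 / 1.3354 ≈ 0.6061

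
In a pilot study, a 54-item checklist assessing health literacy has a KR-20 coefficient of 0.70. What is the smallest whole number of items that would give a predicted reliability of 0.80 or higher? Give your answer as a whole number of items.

93

n = 0.80 × (1 − 0.70) / [ 0.70 × (1 − 0.80) ]
  = 0.2400 / 0.1400 = 1.7143
1.7143 × 54 = 92.57 → 93 items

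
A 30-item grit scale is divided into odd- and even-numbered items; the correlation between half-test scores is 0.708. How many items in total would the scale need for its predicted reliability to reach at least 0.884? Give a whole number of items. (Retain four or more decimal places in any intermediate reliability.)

48

r_full = 2(0.708)/(1 + 0.708) = 0.8290
Solve Spearman-Brown for n: n = 0.884(1 − 0.8290) / [0.8290(1 − 0.884)] = 1.5719
Required items = 1.5719 × 30 = 47.16, so 48 items.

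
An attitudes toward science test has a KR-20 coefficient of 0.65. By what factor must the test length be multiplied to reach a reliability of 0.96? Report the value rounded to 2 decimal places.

12.92

n = 0.96(1 − 0.65) / [0.65(1 − 0.96)]
n = 0.3360 / 0.0260 ≈ 12.9231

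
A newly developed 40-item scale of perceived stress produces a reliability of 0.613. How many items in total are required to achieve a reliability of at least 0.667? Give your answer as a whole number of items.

n = [0.667 × 0.387] / [0.613 × 0.333]
  = 0.258129 / 0.204129 = 1.2645
So the test needs 1.2645 × 40 ≈ 50.58 items; rounding up, 51.

51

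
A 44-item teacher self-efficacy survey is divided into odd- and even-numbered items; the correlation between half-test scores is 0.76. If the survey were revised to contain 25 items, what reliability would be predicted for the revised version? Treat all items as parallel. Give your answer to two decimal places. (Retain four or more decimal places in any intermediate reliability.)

Spearman-Brown correction (n = 2): r_full = 2·0.76/(1 + 0.76) = 0.8636
Length factor from 44 to 25 items: n = 25/44 = 0.5682
r_new = n·r_full / (1 + (n − 1)·r_full) = 0.4907 / 0.6271 ≈ 0.7825

0.78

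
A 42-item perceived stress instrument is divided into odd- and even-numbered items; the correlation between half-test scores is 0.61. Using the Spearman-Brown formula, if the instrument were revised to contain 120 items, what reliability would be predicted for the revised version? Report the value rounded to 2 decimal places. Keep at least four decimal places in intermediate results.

0.90

Full-test reliability from the split-half r: r_full = 2(0.61)/(1 + 0.61) = 0.7578
Then adjust to 120 items: n = 120/42 = 2.8571
r_new = n·r_full / (1 + (n − 1)·r_full) = 2.1651 / 2.4073 ≈ 0.8994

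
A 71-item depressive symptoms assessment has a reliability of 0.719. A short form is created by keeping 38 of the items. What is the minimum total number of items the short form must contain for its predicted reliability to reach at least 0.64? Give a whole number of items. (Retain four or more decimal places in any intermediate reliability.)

Short-form reliability: n = 38/71 = 0.5352; r_38 = n·r/(1+(n−1)r) ≈ 0.5780
Length factor from the short form to reach 0.64: n' = 0.64(1 − 0.5780) / [0.5780(1 − 0.64)] ≈ 1.2980
Items = 1.2980 × 38 ≈ 49.32 → 50

50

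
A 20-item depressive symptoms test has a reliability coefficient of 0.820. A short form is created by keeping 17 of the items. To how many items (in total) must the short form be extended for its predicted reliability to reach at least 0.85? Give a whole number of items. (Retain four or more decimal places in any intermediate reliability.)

First, r for the 17-item form: n = 17/20 = 0.8500, so r_17 = 0.8500·0.820/(1 + (0.8500 − 1)·0.820) = 0.7948
Length factor from the short form to reach 0.85: n' = 0.85(1 − 0.7948) / [0.7948(1 − 0.85)] ≈ 1.4630
Items = 1.4630 × 17 ≈ 24.87 → 25

25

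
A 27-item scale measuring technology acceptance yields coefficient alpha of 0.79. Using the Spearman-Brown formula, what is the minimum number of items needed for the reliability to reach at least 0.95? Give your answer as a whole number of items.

137

Spearman-Brown solved for the length factor n:
n = r*(1 − r) / [ r (1 − r*) ]
n = 0.95(1 − 0.79) / [0.79(1 − 0.95)]
  = 0.1995 / 0.0395 = 5.0506
5.0506 × 27 = 136.37 → 137 items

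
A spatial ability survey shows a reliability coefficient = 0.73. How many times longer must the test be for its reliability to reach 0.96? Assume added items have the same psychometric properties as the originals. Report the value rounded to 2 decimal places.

8.88

n = [0.96 × 0.27] / [0.73 × 0.04]
  = 0.2592 / 0.0292 = 8.8767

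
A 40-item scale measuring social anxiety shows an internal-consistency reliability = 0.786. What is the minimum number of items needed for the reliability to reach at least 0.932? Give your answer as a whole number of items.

Spearman-Brown solved for the length factor n:
n = r*(1 − r) / [ r (1 − r*) ]
n = 0.932(1 − 0.786) / [0.786(1 − 0.932)]
  = 0.199448 / 0.053448 = 3.7316
So the test needs 3.7316 × 40 ≈ 149.26 items; rounding up, 150.

150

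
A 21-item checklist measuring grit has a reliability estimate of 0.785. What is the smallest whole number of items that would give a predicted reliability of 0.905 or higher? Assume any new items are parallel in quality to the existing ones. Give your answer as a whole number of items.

n = 0.905 × (1 − 0.785) / [ 0.785 × (1 − 0.905) ]
n = 0.194575 / 0.074575 ≈ 2.6091
So the test needs 2.6091 × 21 ≈ 54.79 items; rounding up, 55.

55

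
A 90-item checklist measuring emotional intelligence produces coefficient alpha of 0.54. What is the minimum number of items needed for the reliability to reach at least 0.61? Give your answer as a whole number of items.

n = 0.61 × (1 − 0.54) / [ 0.54 × (1 − 0.61) ]
  = 0.2806 / 0.2106 = 1.3324
So the test needs 1.3324 × 90 ≈ 119.92 items; rounding up, 120.

120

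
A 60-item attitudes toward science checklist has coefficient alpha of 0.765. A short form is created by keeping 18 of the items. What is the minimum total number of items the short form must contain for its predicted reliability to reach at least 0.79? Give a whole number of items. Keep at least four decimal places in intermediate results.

70

First, r for the 18-item form: n = 18/60 = 0.3000, so r_18 = 0.3000·0.765/(1 + (0.3000 − 1)·0.765) = 0.4941
Length factor from the short form to reach 0.79: n' = 0.79(1 − 0.4941) / [0.4941(1 − 0.79)] ≈ 3.8517
Items = 3.8517 × 18 ≈ 69.33 → 70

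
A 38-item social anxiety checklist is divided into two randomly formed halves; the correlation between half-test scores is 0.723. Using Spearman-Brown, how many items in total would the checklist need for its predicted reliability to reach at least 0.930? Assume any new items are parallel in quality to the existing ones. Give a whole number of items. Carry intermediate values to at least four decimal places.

97

Corrected full-test reliability: r_full = 2 × 0.723 / (1 + 0.723) ≈ 0.8392
n = r_tgt(1 − r_full) / [r_full(1 − r_tgt)] = 0.930 × 0.1608 / (0.8392 × 0.070) ≈ 2.5457
Required items = 2.5457 × 38 = 96.74, so 97 items.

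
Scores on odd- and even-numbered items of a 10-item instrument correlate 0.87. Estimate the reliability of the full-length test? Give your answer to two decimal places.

r_full = 2(0.87) / (1 + 0.87)
       = 1.7400 / 1.8700 = 0.9305

0.93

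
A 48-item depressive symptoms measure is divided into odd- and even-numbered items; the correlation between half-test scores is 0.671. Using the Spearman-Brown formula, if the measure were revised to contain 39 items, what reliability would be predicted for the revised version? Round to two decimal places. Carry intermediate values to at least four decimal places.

Full-test reliability from the split-half r: r_full = 2(0.671)/(1 + 0.671) = 0.8031
Length factor from 48 to 39 items: n = 39/48 = 0.8125
r_new = n·r_full / (1 + (n − 1)·r_full) = 0.6525 / 0.8494 ≈ 0.7682

0.77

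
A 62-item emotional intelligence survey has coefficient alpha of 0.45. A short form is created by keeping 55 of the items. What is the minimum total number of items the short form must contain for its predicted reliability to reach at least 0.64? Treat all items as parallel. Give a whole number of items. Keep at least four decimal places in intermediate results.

135

First, r for the 55-item form: n = 55/62 = 0.8871, so r_55 = 0.8871·0.45/(1 + (0.8871 − 1)·0.45) = 0.4206
Length factor from the short form to reach 0.64: n' = 0.64(1 − 0.4206) / [0.4206(1 − 0.64)] ≈ 2.4490
Total items = 2.4490 × 55 = 134.69, rounded up to 135.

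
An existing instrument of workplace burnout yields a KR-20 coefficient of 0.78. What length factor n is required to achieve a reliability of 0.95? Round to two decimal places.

n = 0.95 × (1 − 0.78) / [ 0.78 × (1 − 0.95) ]
n = 0.2090 / 0.0390 ≈ 5.3590

5.36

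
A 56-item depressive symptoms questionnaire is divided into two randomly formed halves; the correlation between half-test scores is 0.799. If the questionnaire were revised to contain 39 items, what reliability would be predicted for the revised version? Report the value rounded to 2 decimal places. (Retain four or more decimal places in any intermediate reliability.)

First correct the split-half correlation to full-test reliability: r_full = 2 × 0.799 / (1 + 0.799) ≈ 0.8883
Then adjust to 39 items: n = 39/56 = 0.6964
r_new = n·r_full / (1 + (n − 1)·r_full) = 0.6186 / 0.7303 ≈ 0.8470

0.85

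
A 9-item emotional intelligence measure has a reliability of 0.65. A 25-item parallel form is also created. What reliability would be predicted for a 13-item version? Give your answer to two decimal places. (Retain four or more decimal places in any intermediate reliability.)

0.73

Only the ratio of lengths matters: n = 13/9 = 1.4444
r_{13} = n·r / (1 + (n − 1)·r) = 0.9389 / 1.2889 ≈ 0.7285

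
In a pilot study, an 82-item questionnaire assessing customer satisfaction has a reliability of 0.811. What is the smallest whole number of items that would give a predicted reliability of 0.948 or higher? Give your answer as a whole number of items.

Invert Spearman-Brown to solve for n:
n = r_target (1 − r_old) / [ r_old (1 − r_target) ]
n = 0.948(1 − 0.811) / [0.811(1 − 0.948)]
  = 0.179172 / 0.042172 = 4.2486
4.2486 × 82 = 348.39 → 349 items

349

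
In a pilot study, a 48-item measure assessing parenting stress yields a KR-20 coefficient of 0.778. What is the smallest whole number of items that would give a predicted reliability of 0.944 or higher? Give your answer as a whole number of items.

231

Rearranging the Spearman-Brown formula for n,
n = r*(1 − r) / [ r (1 − r*) ]
n = 0.944(1 − 0.778) / [0.778(1 − 0.944)]
n = 0.209568 / 0.043568 ≈ 4.8101
So the test needs 4.8101 × 48 ≈ 230.88 items; rounding up, 231.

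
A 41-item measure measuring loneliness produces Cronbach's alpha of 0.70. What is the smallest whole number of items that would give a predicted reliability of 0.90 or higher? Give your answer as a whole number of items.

159

Invert Spearman-Brown to solve for n:
n = r*(1 − r) / [ r (1 − r*) ]
n = 0.90 × (1 − 0.70) / [ 0.70 × (1 − 0.90) ]
n = 0.2700 / 0.0700 ≈ 3.8571
3.8571 × 41 = 158.14 → 159 items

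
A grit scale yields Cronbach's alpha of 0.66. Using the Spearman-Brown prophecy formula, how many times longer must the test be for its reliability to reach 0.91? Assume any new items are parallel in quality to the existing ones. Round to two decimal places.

n = 0.91 × (1 − 0.66) / [ 0.66 × (1 − 0.91) ]
  = 0.3094 / 0.0594 = 5.2088

5.21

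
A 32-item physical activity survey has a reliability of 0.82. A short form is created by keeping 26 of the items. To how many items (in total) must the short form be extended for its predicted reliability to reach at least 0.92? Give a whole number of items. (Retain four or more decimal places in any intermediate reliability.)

First, r for the 26-item form: n = 26/32 = 0.8125, so r_26 = 0.8125·0.82/(1 + (0.8125 − 1)·0.82) = 0.7873
Length factor from the short form to reach 0.92: n' = 0.92(1 − 0.7873) / [0.7873(1 − 0.92)] ≈ 3.1069
Items = 3.1069 × 26 ≈ 80.78 → 81

81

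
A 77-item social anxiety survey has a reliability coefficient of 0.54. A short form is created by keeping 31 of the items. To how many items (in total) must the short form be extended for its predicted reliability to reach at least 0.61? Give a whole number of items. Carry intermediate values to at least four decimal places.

103

First, r for the 31-item form: n = 31/77 = 0.4026, so r_31 = 0.4026·0.54/(1 + (0.4026 − 1)·0.54) = 0.3209
Then solve for n' with r_old = 0.3209, r_target = 0.61: n' = 0.61(1 − 0.3209)/[0.3209(1 − 0.61)] = 3.3100
Items = 3.3100 × 31 ≈ 102.61 → 103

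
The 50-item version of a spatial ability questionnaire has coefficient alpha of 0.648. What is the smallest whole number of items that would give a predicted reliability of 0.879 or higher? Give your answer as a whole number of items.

198

Invert Spearman-Brown to solve for n:
n = r_target (1 − r_old) / [ r_old (1 − r_target) ]
n = 0.879 × (1 − 0.648) / [ 0.648 × (1 − 0.879) ]
n = 0.309408 / 0.078408 ≈ 3.9461
3.9461 × 50 = 197.31 → 198 items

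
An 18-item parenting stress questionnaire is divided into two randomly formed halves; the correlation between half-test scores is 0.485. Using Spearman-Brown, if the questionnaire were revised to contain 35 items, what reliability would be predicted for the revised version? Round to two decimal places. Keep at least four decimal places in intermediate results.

0.79

First correct the split-half correlation to full-test reliability: r_full = 2 × 0.485 / (1 + 0.485) ≈ 0.6532
Then adjust to 35 items: n = 35/18 = 1.9444
r_new = n·r_full / (1 + (n − 1)·r_full) = 1.2701 / 1.6169 ≈ 0.7855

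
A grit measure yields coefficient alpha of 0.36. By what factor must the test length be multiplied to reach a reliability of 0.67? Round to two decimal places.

Rearranging the Spearman-Brown formula for n,
n = r*(1 − r) / [ r (1 − r*) ]
n = [0.67 × 0.64] / [0.36 × 0.33]
  = 0.4288 / 0.1188 = 3.6094

3.61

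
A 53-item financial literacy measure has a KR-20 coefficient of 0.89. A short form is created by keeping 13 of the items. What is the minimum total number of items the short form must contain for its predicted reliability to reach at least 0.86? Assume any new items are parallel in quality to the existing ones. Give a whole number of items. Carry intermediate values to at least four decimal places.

First, r for the 13-item form: n = 13/53 = 0.2453, so r_13 = 0.2453·0.89/(1 + (0.2453 − 1)·0.89) = 0.6650
Then solve for n' with r_old = 0.6650, r_target = 0.86: n' = 0.86(1 − 0.6650)/[0.6650(1 − 0.86)] = 3.0945
Total items = 3.0945 × 13 = 40.23, rounded up to 41.

41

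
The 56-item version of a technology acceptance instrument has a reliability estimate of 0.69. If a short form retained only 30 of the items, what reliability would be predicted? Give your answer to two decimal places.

n = 30/56 = 0.5357
r_new = 0.5357·0.69 / [1 + (0.5357 − 1)·0.69]
r_new = 0.3696 / 0.6796 ≈ 0.5438

0.54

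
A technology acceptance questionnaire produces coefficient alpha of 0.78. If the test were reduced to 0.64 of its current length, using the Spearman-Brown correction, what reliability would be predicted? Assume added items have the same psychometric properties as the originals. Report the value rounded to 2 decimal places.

0.69

r_new = 0.64·0.78 / [1 + (0.64 − 1)·0.78]
     = 0.4992 / 0.7192 = 0.6941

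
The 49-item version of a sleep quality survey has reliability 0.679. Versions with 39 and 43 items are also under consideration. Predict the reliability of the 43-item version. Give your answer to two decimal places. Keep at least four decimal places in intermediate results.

Only the ratio of lengths matters: n = 43/49 = 0.8776
r_{43} = n·r / (1 + (n − 1)·r) = 0.5959 / 0.9169 ≈ 0.6499

0.65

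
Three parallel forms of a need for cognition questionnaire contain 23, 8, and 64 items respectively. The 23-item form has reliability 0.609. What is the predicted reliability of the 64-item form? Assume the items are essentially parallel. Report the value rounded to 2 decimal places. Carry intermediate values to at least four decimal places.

Only the ratio of lengths matters: n = 64/23 = 2.7826
r_{64} = n·r / (1 + (n − 1)·r) = 1.6946 / 2.0856 ≈ 0.8125

0.81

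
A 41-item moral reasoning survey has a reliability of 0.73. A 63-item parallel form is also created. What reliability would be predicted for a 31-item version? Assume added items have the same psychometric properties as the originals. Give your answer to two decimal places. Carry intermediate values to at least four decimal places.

The 63-item form is not needed; work directly from the 41-item form with n = 31/41 = 0.7561.
r_{31} = n·r / (1 + (n − 1)·r) = 0.5520 / 0.8220 ≈ 0.6715

0.67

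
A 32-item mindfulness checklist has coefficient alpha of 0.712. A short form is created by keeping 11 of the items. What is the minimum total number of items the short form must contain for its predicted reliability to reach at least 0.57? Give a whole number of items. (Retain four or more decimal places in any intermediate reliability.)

First, r for the 11-item form: n = 11/32 = 0.3438, so r_11 = 0.3438·0.712/(1 + (0.3438 − 1)·0.712) = 0.4594
Length factor from the short form to reach 0.57: n' = 0.57(1 − 0.4594) / [0.4594(1 − 0.57)] ≈ 1.5599
Items = 1.5599 × 11 ≈ 17.16 → 18

18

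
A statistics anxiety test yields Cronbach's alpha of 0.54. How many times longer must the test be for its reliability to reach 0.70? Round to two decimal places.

Rearranging the Spearman-Brown formula for n,
n = r*(1 − r) / [ r (1 − r*) ]
n = 0.70 × (1 − 0.54) / [ 0.54 × (1 − 0.70) ]
n = 0.3220 / 0.1620 ≈ 1.9877

1.99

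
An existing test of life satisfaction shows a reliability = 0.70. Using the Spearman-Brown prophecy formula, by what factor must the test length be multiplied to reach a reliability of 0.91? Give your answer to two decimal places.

n = 0.91 × (1 − 0.70) / [ 0.70 × (1 − 0.91) ]
  = 0.2730 / 0.0630 = 4.3333

4.33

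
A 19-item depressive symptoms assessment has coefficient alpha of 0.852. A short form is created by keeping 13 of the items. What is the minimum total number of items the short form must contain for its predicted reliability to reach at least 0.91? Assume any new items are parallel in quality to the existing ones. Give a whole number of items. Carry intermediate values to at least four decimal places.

Short-form reliability: n = 13/19 = 0.6842; r_13 = n·r/(1+(n−1)r) ≈ 0.7975
Length factor from the short form to reach 0.91: n' = 0.91(1 − 0.7975) / [0.7975(1 − 0.91)] ≈ 2.5674
Items = 2.5674 × 13 ≈ 33.38 → 34

34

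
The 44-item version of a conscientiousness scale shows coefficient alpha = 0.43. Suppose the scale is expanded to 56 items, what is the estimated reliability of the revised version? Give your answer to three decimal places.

The new length is 56/44 = 1.2727 times the old.
r_new = (1.2727 × 0.43) / (1 + (1.2727 − 1) × 0.43)
     = 0.5473 / 1.1173 = 0.4898

0.490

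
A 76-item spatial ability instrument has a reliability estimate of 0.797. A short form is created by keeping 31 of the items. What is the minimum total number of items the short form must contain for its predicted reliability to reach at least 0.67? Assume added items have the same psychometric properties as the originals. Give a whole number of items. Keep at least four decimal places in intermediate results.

Short-form reliability: n = 31/76 = 0.4079; r_31 = n·r/(1+(n−1)r) ≈ 0.6156
Then solve for n' with r_old = 0.6156, r_target = 0.67: n' = 0.67(1 − 0.6156)/[0.6156(1 − 0.67)] = 1.2678
Total items = 1.2678 × 31 = 39.30, rounded up to 40.

40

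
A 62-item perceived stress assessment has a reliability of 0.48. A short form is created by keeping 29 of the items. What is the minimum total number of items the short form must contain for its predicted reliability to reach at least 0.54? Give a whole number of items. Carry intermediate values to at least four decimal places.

79

First, r for the 29-item form: n = 29/62 = 0.4677, so r_29 = 0.4677·0.48/(1 + (0.4677 − 1)·0.48) = 0.3015
Then solve for n' with r_old = 0.3015, r_target = 0.54: n' = 0.54(1 − 0.3015)/[0.3015(1 − 0.54)] = 2.7197
Total items = 2.7197 × 29 = 78.87, rounded up to 79.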